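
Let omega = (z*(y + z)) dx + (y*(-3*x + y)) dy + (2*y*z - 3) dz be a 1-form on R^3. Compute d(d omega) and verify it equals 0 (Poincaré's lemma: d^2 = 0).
d(d omega) = 0

Step 1: d omega = sum_{i<j} (∂f_j/∂x_i - ∂f_i/∂x_j) dx_i ∧ dx_j:
  coeff of dx ∧ dy: -3*y - z
  coeff of dx ∧ dz: -y - 2*z
  coeff of dy ∧ dz: 2*z
Step 2: Apply d again to each 2-form coefficient. The only possible 3-form in R^3 is dx ∧ dy ∧ dz, with coefficient
  ∂(coeff of dy∧dz)/∂x - ∂(coeff of dx∧dz)/∂y + ∂(coeff of dx∧dy)/∂z
  = ∂/∂x (2*z) - ∂/∂y (-y - 2*z) + ∂/∂z (-3*y - z).
Each of these terms simplifies to sums of mixed partials that cancel in pairs. The result is 0 (by equality of mixed partials for smooth functions — Schwarz / Clairaut).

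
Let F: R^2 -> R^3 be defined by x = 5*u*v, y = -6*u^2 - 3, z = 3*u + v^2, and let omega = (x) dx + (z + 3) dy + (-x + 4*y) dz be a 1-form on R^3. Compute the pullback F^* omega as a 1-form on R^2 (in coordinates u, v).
F^* omega = (-108*u^2 + 13*u*v^2 - 15*u*v - 36*u - 36) du + (v*(-23*u^2 - 10*u*v - 24)) dv

Using F^*(f dg) = (f ∘ F) d(g ∘ F), substitute each coordinate x_i by F_i(u, v) in f_i, and replace dx_i by d F_i = (∂F_i/∂u) du + (∂F_i/∂v) dv.
  For the x component: f_1(F) = 5*u*v; d F_1 = (5*v) du + (5*u) dv
  For the y component: f_2(F) = 3*u + v^2 + 3; d F_2 = (-12*u) du + (0) dv
  For the z component: f_3(F) = -24*u^2 - 5*u*v - 12; d F_3 = (3) du + (2*v) dv
Combining and collecting du, dv coefficients:
  coeff of du: -108*u^2 + 13*u*v^2 - 15*u*v - 36*u - 36
  coeff of dv: v*(-23*u^2 - 10*u*v - 24)
F^* omega = (-108*u^2 + 13*u*v^2 - 15*u*v - 36*u - 36) du + (v*(-23*u^2 - 10*u*v - 24)) dv.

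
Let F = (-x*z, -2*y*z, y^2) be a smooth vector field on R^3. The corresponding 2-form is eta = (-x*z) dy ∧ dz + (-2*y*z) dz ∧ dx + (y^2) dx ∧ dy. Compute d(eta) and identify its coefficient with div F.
d(eta) = (-3*z) dx ∧ dy ∧ dz; div F = -3*z

For a 2-form in R^3 of the form above, applying d gives a 3-form with coefficient ∂P/∂x + ∂Q/∂y + ∂R/∂z:
  ∂P/∂x = -z
  ∂Q/∂y = -2*z
  ∂R/∂z = 0
Sum = -3*z, which is exactly div F.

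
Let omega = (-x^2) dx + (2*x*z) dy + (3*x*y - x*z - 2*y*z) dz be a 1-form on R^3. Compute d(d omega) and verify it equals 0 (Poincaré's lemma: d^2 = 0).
d(d omega) = 0

Step 1: d omega = sum_{i<j} (∂f_j/∂x_i - ∂f_i/∂x_j) dx_i ∧ dx_j:
  coeff of dx ∧ dy: 2*z
  coeff of dx ∧ dz: 3*y - z
  coeff of dy ∧ dz: x - 2*z
Step 2: Apply d again to each 2-form coefficient. The only possible 3-form in R^3 is dx ∧ dy ∧ dz, with coefficient
  ∂(coeff of dy∧dz)/∂x - ∂(coeff of dx∧dz)/∂y + ∂(coeff of dx∧dy)/∂z
  = ∂/∂x (x - 2*z) - ∂/∂y (3*y - z) + ∂/∂z (2*z).
Each of these terms simplifies to sums of mixed partials that cancel in pairs. The result is 0 (by equality of mixed partials for smooth functions — Schwarz / Clairaut).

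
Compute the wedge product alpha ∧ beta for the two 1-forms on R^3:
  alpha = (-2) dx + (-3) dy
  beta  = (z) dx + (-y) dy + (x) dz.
alpha ∧ beta = (2*y + 3*z) dx ∧ dy + (-2*x) dx ∧ dz + (-3*x) dy ∧ dz

Distribute the wedge, using dx_i ∧ dx_j = -dx_j ∧ dx_i and dx_i ∧ dx_i = 0. For each pair (i, j) with i < j, the coefficient of dx_i ∧ dx_j in alpha ∧ beta is (alpha_i * beta_j - alpha_j * beta_i). Collecting: alpha ∧ beta = (2*y + 3*z) dx ∧ dy + (-2*x) dx ∧ dz + (-3*x) dy ∧ dz.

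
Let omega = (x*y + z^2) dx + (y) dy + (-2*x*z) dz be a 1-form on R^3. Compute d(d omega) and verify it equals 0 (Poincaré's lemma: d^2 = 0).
d(d omega) = 0

Step 1: d omega = sum_{i<j} (∂f_j/∂x_i - ∂f_i/∂x_j) dx_i ∧ dx_j:
  coeff of dx ∧ dy: -x
  coeff of dx ∧ dz: -4*z
  coeff of dy ∧ dz: 0
Step 2: Apply d again to each 2-form coefficient. The only possible 3-form in R^3 is dx ∧ dy ∧ dz, with coefficient
  ∂(coeff of dy∧dz)/∂x - ∂(coeff of dx∧dz)/∂y + ∂(coeff of dx∧dy)/∂z
  = ∂/∂x (0) - ∂/∂y (-4*z) + ∂/∂z (-x).
Each of these terms simplifies to sums of mixed partials that cancel in pairs. The result is 0 (by equality of mixed partials for smooth functions — Schwarz / Clairaut).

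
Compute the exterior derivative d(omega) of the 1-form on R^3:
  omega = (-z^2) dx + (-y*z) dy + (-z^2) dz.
d(omega) = (2*z) dx ∧ dz + (y) dy ∧ dz

For a 1-form omega = sum_i f_i dx_i, the exterior derivative is
  d(omega) = sum_{i < j} (∂f_j/∂x_i - ∂f_i/∂x_j) dx_i ∧ dx_j.
  coefficient of dx ∧ dz: ∂f_3/∂x - ∂f_1/∂z = ∂(-z^2)/∂x - ∂(-z^2)/∂z = 2*z
  coefficient of dy ∧ dz: ∂f_3/∂y - ∂f_2/∂z = ∂(-z^2)/∂y - ∂(-y*z)/∂z = y
Assembling: d(omega) = (2*z) dx ∧ dz + (y) dy ∧ dz.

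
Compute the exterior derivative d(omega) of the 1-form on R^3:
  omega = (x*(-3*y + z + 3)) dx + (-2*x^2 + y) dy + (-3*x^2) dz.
d(omega) = (-x) dx ∧ dy + (-7*x) dx ∧ dz

For a 1-form omega = sum_i f_i dx_i, the exterior derivative is
  d(omega) = sum_{i < j} (∂f_j/∂x_i - ∂f_i/∂x_j) dx_i ∧ dx_j.
  coefficient of dx ∧ dy: ∂f_2/∂x - ∂f_1/∂y = ∂(-2*x^2 + y)/∂x - ∂(x*(-3*y + z + 3))/∂y = -x
  coefficient of dx ∧ dz: ∂f_3/∂x - ∂f_1/∂z = ∂(-3*x^2)/∂x - ∂(x*(-3*y + z + 3))/∂z = -7*x
Assembling: d(omega) = (-x) dx ∧ dy + (-7*x) dx ∧ dz.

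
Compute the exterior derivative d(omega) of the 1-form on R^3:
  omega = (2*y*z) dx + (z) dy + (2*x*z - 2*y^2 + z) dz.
d(omega) = (-2*z) dx ∧ dy + (-2*y + 2*z) dx ∧ dz + (-4*y - 1) dy ∧ dz

For a 1-form omega = sum_i f_i dx_i, the exterior derivative is
  d(omega) = sum_{i < j} (∂f_j/∂x_i - ∂f_i/∂x_j) dx_i ∧ dx_j.
  coefficient of dx ∧ dy: ∂f_2/∂x - ∂f_1/∂y = ∂(z)/∂x - ∂(2*y*z)/∂y = -2*z
  coefficient of dx ∧ dz: ∂f_3/∂x - ∂f_1/∂z = ∂(2*x*z - 2*y^2 + z)/∂x - ∂(2*y*z)/∂z = -2*y + 2*z
  coefficient of dy ∧ dz: ∂f_3/∂y - ∂f_2/∂z = ∂(2*x*z - 2*y^2 + z)/∂y - ∂(z)/∂z = -4*y - 1
Assembling: d(omega) = (-2*z) dx ∧ dy + (-2*y + 2*z) dx ∧ dz + (-4*y - 1) dy ∧ dz.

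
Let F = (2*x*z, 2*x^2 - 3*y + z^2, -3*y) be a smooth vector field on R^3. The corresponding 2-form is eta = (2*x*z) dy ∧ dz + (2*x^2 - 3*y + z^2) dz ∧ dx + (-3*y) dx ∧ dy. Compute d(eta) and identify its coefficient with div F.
d(eta) = (2*z - 3) dx ∧ dy ∧ dz; div F = 2*z - 3

For a 2-form in R^3 of the form above, applying d gives a 3-form with coefficient ∂P/∂x + ∂Q/∂y + ∂R/∂z:
  ∂P/∂x = 2*z
  ∂Q/∂y = -3
  ∂R/∂z = 0
Sum = 2*z - 3, which is exactly div F.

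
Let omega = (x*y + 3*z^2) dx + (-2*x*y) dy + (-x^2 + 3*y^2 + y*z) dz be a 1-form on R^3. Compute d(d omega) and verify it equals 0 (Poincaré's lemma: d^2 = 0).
d(d omega) = 0

Step 1: d omega = sum_{i<j} (∂f_j/∂x_i - ∂f_i/∂x_j) dx_i ∧ dx_j:
  coeff of dx ∧ dy: -x - 2*y
  coeff of dx ∧ dz: -2*x - 6*z
  coeff of dy ∧ dz: 6*y + z
Step 2: Apply d again to each 2-form coefficient. The only possible 3-form in R^3 is dx ∧ dy ∧ dz, with coefficient
  ∂(coeff of dy∧dz)/∂x - ∂(coeff of dx∧dz)/∂y + ∂(coeff of dx∧dy)/∂z
  = ∂/∂x (6*y + z) - ∂/∂y (-2*x - 6*z) + ∂/∂z (-x - 2*y).
Each of these terms simplifies to sums of mixed partials that cancel in pairs. The result is 0 (by equality of mixed partials for smooth functions — Schwarz / Clairaut).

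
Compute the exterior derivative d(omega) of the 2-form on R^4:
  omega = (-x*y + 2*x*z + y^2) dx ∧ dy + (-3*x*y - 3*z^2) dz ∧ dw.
d(omega) = (2*x) dx ∧ dy ∧ dz + (-3*y) dx ∧ dz ∧ dw + (-3*x) dy ∧ dz ∧ dw

For a 2-form omega = sum_{i<j} g_{ij} dx_i ∧ dx_j, the exterior derivative is
  d(omega) = sum_{i<j} d(g_{ij}) ∧ dx_i ∧ dx_j = sum_{i<j, k} (∂g_{ij}/∂x_k) dx_k ∧ dx_i ∧ dx_j.
Expand each term, using dx_k ∧ dx_i ∧ dx_j = sgn(permutation) dx_{(a)} ∧ dx_{(b)} ∧ dx_{(c)} with (a < b < c) sorted:
  d(-x*y + 2*x*z + y^2) includes (∂/∂z)(-x*y + 2*x*z + y^2) dz = (2*x) dz, which multiplied by dx ∧ dy gives (2*x) dx ∧ dy ∧ dz
  d(-3*x*y - 3*z^2) includes (∂/∂x)(-3*x*y - 3*z^2) dx = (-3*y) dx, which multiplied by dz ∧ dw gives (-3*y) dx ∧ dz ∧ dw
  d(-3*x*y - 3*z^2) includes (∂/∂y)(-3*x*y - 3*z^2) dy = (-3*x) dy, which multiplied by dz ∧ dw gives (-3*x) dy ∧ dz ∧ dw
Collecting like 3-forms: d(omega) = (2*x) dx ∧ dy ∧ dz + (-3*y) dx ∧ dz ∧ dw + (-3*x) dy ∧ dz ∧ dw.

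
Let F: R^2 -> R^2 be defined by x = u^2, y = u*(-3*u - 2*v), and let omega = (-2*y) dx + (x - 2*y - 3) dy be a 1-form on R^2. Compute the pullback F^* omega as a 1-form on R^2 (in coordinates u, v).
F^* omega = (-30*u^3 - 30*u^2*v - 8*u*v^2 + 18*u + 6*v) du + (2*u*(-7*u^2 - 4*u*v + 3)) dv

Using F^*(f dg) = (f ∘ F) d(g ∘ F), substitute each coordinate x_i by F_i(u, v) in f_i, and replace dx_i by d F_i = (∂F_i/∂u) du + (∂F_i/∂v) dv.
  For the x component: f_1(F) = 2*u*(3*u + 2*v); d F_1 = (2*u) du + (0) dv
  For the y component: f_2(F) = 7*u^2 + 4*u*v - 3; d F_2 = (-6*u - 2*v) du + (-2*u) dv
Combining and collecting du, dv coefficients:
  coeff of du: -30*u^3 - 30*u^2*v - 8*u*v^2 + 18*u + 6*v
  coeff of dv: 2*u*(-7*u^2 - 4*u*v + 3)
F^* omega = (-30*u^3 - 30*u^2*v - 8*u*v^2 + 18*u + 6*v) du + (2*u*(-7*u^2 - 4*u*v + 3)) dv.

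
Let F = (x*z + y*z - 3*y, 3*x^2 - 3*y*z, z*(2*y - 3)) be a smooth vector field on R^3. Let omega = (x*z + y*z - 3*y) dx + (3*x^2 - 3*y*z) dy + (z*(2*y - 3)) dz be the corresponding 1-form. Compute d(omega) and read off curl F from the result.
d(omega) = (3*y + 2*z) dy ∧ dz + (x + y) dz ∧ dx + (6*x - z + 3) dx ∧ dy; curl F = (3*y + 2*z, x + y, 6*x - z + 3)

d omega = sum_{i<j} (∂f_j/∂x_i - ∂f_i/∂x_j) dx_i ∧ dx_j. Under the identification (dy ∧ dz, dz ∧ dx, dx ∧ dy) ↔ (e_x, e_y, e_z), the coefficients are exactly the components of curl F. Compute:
  ∂R/∂y - ∂Q/∂z = (2*z) - (-3*y) = 3*y + 2*z
  ∂P/∂z - ∂R/∂x = (x + y) - (0) = x + y
  ∂Q/∂x - ∂P/∂y = (6*x) - (z - 3) = 6*x - z + 3.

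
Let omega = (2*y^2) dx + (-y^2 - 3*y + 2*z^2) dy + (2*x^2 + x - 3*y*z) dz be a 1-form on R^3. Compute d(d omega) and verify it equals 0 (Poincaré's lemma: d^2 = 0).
d(d omega) = 0

Step 1: d omega = sum_{i<j} (∂f_j/∂x_i - ∂f_i/∂x_j) dx_i ∧ dx_j:
  coeff of dx ∧ dy: -4*y
  coeff of dx ∧ dz: 4*x + 1
  coeff of dy ∧ dz: -7*z
Step 2: Apply d again to each 2-form coefficient. The only possible 3-form in R^3 is dx ∧ dy ∧ dz, with coefficient
  ∂(coeff of dy∧dz)/∂x - ∂(coeff of dx∧dz)/∂y + ∂(coeff of dx∧dy)/∂z
  = ∂/∂x (-7*z) - ∂/∂y (4*x + 1) + ∂/∂z (-4*y).
Each of these terms simplifies to sums of mixed partials that cancel in pairs. The result is 0 (by equality of mixed partials for smooth functions — Schwarz / Clairaut).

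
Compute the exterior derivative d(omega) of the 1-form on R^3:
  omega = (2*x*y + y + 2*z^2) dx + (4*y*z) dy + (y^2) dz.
d(omega) = (-2*x - 1) dx ∧ dy + (-4*z) dx ∧ dz + (-2*y) dy ∧ dz

For a 1-form omega = sum_i f_i dx_i, the exterior derivative is
  d(omega) = sum_{i < j} (∂f_j/∂x_i - ∂f_i/∂x_j) dx_i ∧ dx_j.
  coefficient of dx ∧ dy: ∂f_2/∂x - ∂f_1/∂y = ∂(4*y*z)/∂x - ∂(2*x*y + y + 2*z^2)/∂y = -2*x - 1
  coefficient of dx ∧ dz: ∂f_3/∂x - ∂f_1/∂z = ∂(y^2)/∂x - ∂(2*x*y + y + 2*z^2)/∂z = -4*z
  coefficient of dy ∧ dz: ∂f_3/∂y - ∂f_2/∂z = ∂(y^2)/∂y - ∂(4*y*z)/∂z = -2*y
Assembling: d(omega) = (-2*x - 1) dx ∧ dy + (-4*z) dx ∧ dz + (-2*y) dy ∧ dz.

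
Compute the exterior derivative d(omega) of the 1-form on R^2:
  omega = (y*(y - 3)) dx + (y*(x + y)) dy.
d(omega) = (3 - y) dx ∧ dy

For a 1-form omega = sum_i f_i dx_i, the exterior derivative is
  d(omega) = sum_{i < j} (∂f_j/∂x_i - ∂f_i/∂x_j) dx_i ∧ dx_j.
  coefficient of dx ∧ dy: ∂f_2/∂x - ∂f_1/∂y = ∂(y*(x + y))/∂x - ∂(y*(y - 3))/∂y = 3 - y
Assembling: d(omega) = (3 - y) dx ∧ dy.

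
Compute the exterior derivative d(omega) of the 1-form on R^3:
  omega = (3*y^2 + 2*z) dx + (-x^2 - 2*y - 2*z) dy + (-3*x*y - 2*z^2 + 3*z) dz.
d(omega) = (-2*x - 6*y) dx ∧ dy + (-3*y - 2) dx ∧ dz + (2 - 3*x) dy ∧ dz

For a 1-form omega = sum_i f_i dx_i, the exterior derivative is
  d(omega) = sum_{i < j} (∂f_j/∂x_i - ∂f_i/∂x_j) dx_i ∧ dx_j.
  coefficient of dx ∧ dy: ∂f_2/∂x - ∂f_1/∂y = ∂(-x^2 - 2*y - 2*z)/∂x - ∂(3*y^2 + 2*z)/∂y = -2*x - 6*y
  coefficient of dx ∧ dz: ∂f_3/∂x - ∂f_1/∂z = ∂(-3*x*y - 2*z^2 + 3*z)/∂x - ∂(3*y^2 + 2*z)/∂z = -3*y - 2
  coefficient of dy ∧ dz: ∂f_3/∂y - ∂f_2/∂z = ∂(-3*x*y - 2*z^2 + 3*z)/∂y - ∂(-x^2 - 2*y - 2*z)/∂z = 2 - 3*x
Assembling: d(omega) = (-2*x - 6*y) dx ∧ dy + (-3*y - 2) dx ∧ dz + (2 - 3*x) dy ∧ dz.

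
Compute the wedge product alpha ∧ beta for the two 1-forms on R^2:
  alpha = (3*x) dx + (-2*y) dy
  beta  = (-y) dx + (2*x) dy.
alpha ∧ beta = (6*x^2 - 2*y^2) dx ∧ dy

Distribute the wedge, using dx_i ∧ dx_j = -dx_j ∧ dx_i and dx_i ∧ dx_i = 0. For each pair (i, j) with i < j, the coefficient of dx_i ∧ dx_j in alpha ∧ beta is (alpha_i * beta_j - alpha_j * beta_i). Collecting: alpha ∧ beta = (6*x^2 - 2*y^2) dx ∧ dy.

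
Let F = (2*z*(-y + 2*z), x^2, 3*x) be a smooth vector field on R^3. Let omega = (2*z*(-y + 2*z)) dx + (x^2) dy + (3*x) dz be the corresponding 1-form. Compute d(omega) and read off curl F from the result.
d(omega) = (0) dy ∧ dz + (-2*y + 8*z - 3) dz ∧ dx + (2*x + 2*z) dx ∧ dy; curl F = (0, -2*y + 8*z - 3, 2*x + 2*z)

d omega = sum_{i<j} (∂f_j/∂x_i - ∂f_i/∂x_j) dx_i ∧ dx_j. Under the identification (dy ∧ dz, dz ∧ dx, dx ∧ dy) ↔ (e_x, e_y, e_z), the coefficients are exactly the components of curl F. Compute:
  ∂R/∂y - ∂Q/∂z = (0) - (0) = 0
  ∂P/∂z - ∂R/∂x = (-2*y + 8*z) - (3) = -2*y + 8*z - 3
  ∂Q/∂x - ∂P/∂y = (2*x) - (-2*z) = 2*x + 2*z.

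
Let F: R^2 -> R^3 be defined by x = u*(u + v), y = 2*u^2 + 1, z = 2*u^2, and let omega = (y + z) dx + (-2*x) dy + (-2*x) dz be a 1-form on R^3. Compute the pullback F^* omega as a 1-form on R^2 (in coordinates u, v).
F^* omega = (-8*u^3 - 12*u^2*v + 2*u + v) du + (4*u^3 + u) dv

Using F^*(f dg) = (f ∘ F) d(g ∘ F), substitute each coordinate x_i by F_i(u, v) in f_i, and replace dx_i by d F_i = (∂F_i/∂u) du + (∂F_i/∂v) dv.
  For the x component: f_1(F) = 4*u^2 + 1; d F_1 = (2*u + v) du + (u) dv
  For the y component: f_2(F) = 2*u*(-u - v); d F_2 = (4*u) du + (0) dv
  For the z component: f_3(F) = 2*u*(-u - v); d F_3 = (4*u) du + (0) dv
Combining and collecting du, dv coefficients:
  coeff of du: -8*u^3 - 12*u^2*v + 2*u + v
  coeff of dv: 4*u^3 + u
F^* omega = (-8*u^3 - 12*u^2*v + 2*u + v) du + (4*u^3 + u) dv.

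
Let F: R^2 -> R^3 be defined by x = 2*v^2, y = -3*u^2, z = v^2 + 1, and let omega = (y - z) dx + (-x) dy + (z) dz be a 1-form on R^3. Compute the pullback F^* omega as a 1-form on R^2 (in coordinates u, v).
F^* omega = (12*u*v^2) du + (2*v*(-6*u^2 - v^2 - 1)) dv

Using F^*(f dg) = (f ∘ F) d(g ∘ F), substitute each coordinate x_i by F_i(u, v) in f_i, and replace dx_i by d F_i = (∂F_i/∂u) du + (∂F_i/∂v) dv.
  For the x component: f_1(F) = -3*u^2 - v^2 - 1; d F_1 = (0) du + (4*v) dv
  For the y component: f_2(F) = -2*v^2; d F_2 = (-6*u) du + (0) dv
  For the z component: f_3(F) = v^2 + 1; d F_3 = (0) du + (2*v) dv
Combining and collecting du, dv coefficients:
  coeff of du: 12*u*v^2
  coeff of dv: 2*v*(-6*u^2 - v^2 - 1)
F^* omega = (12*u*v^2) du + (2*v*(-6*u^2 - v^2 - 1)) dv.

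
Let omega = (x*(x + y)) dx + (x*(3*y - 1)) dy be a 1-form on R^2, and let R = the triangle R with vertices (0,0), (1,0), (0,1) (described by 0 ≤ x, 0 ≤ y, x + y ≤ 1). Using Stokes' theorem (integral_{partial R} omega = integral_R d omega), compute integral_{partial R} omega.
integral_(partial R) omega = -1/6

Stokes: integral_partial_R omega = integral_R d omega with d omega = (∂Q/∂x - ∂P/∂y) dx ∧ dy.
  ∂Q/∂x = 3*y - 1
  ∂P/∂y = x
  integrand = ∂Q/∂x - ∂P/∂y = -x + 3*y - 1.
Integrating over R: integral_0^1 integral_0^{1-x} (-x + 3*y - 1) dy dx = -1/6.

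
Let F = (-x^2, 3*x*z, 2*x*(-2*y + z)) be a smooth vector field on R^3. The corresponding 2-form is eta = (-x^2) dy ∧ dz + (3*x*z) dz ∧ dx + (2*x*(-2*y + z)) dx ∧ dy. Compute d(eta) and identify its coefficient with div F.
d(eta) = (0) dx ∧ dy ∧ dz; div F = 0

For a 2-form in R^3 of the form above, applying d gives a 3-form with coefficient ∂P/∂x + ∂Q/∂y + ∂R/∂z:
  ∂P/∂x = -2*x
  ∂Q/∂y = 0
  ∂R/∂z = 2*x
Sum = 0, which is exactly div F.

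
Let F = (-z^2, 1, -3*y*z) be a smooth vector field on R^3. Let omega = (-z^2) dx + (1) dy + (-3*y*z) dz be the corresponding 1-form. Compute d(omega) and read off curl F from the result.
d(omega) = (-3*z) dy ∧ dz + (-2*z) dz ∧ dx + (0) dx ∧ dy; curl F = (-3*z, -2*z, 0)

d omega = sum_{i<j} (∂f_j/∂x_i - ∂f_i/∂x_j) dx_i ∧ dx_j. Under the identification (dy ∧ dz, dz ∧ dx, dx ∧ dy) ↔ (e_x, e_y, e_z), the coefficients are exactly the components of curl F. Compute:
  ∂R/∂y - ∂Q/∂z = (-3*z) - (0) = -3*z
  ∂P/∂z - ∂R/∂x = (-2*z) - (0) = -2*z
  ∂Q/∂x - ∂P/∂y = (0) - (0) = 0.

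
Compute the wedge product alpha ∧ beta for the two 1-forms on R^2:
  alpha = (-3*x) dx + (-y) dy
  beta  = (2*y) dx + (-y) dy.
alpha ∧ beta = (y*(3*x + 2*y)) dx ∧ dy

Distribute the wedge, using dx_i ∧ dx_j = -dx_j ∧ dx_i and dx_i ∧ dx_i = 0. For each pair (i, j) with i < j, the coefficient of dx_i ∧ dx_j in alpha ∧ beta is (alpha_i * beta_j - alpha_j * beta_i). Collecting: alpha ∧ beta = (y*(3*x + 2*y)) dx ∧ dy.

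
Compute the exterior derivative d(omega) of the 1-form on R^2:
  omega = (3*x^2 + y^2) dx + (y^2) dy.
d(omega) = (-2*y) dx ∧ dy

For a 1-form omega = sum_i f_i dx_i, the exterior derivative is
  d(omega) = sum_{i < j} (∂f_j/∂x_i - ∂f_i/∂x_j) dx_i ∧ dx_j.
  coefficient of dx ∧ dy: ∂f_2/∂x - ∂f_1/∂y = ∂(y^2)/∂x - ∂(3*x^2 + y^2)/∂y = -2*y
Assembling: d(omega) = (-2*y) dx ∧ dy.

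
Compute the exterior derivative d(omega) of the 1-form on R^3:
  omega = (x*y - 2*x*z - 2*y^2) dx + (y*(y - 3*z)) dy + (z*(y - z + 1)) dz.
d(omega) = (-x + 4*y) dx ∧ dy + (2*x) dx ∧ dz + (3*y + z) dy ∧ dz

For a 1-form omega = sum_i f_i dx_i, the exterior derivative is
  d(omega) = sum_{i < j} (∂f_j/∂x_i - ∂f_i/∂x_j) dx_i ∧ dx_j.
  coefficient of dx ∧ dy: ∂f_2/∂x - ∂f_1/∂y = ∂(y*(y - 3*z))/∂x - ∂(x*y - 2*x*z - 2*y^2)/∂y = -x + 4*y
  coefficient of dx ∧ dz: ∂f_3/∂x - ∂f_1/∂z = ∂(z*(y - z + 1))/∂x - ∂(x*y - 2*x*z - 2*y^2)/∂z = 2*x
  coefficient of dy ∧ dz: ∂f_3/∂y - ∂f_2/∂z = ∂(z*(y - z + 1))/∂y - ∂(y*(y - 3*z))/∂z = 3*y + z
Assembling: d(omega) = (-x + 4*y) dx ∧ dy + (2*x) dx ∧ dz + (3*y + z) dy ∧ dz.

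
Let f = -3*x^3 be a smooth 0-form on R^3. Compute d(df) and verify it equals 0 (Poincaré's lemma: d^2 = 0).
d(df) = 0

Step 1: df = sum_i (∂f/∂x_i) dx_i = (-9*x^2) dx + (0) dy + (0) dz.
Step 2: Apply d again. Using the 1-form formula, the coefficient of dx ∧ dy in d(df) is ∂^2 f/∂x ∂y - ∂^2 f/∂y ∂x = (0) - (0) = 0 (equality of mixed partials for smooth f).
Similarly for dx ∧ dz and dy ∧ dz — all coefficients vanish. So d(df) = 0.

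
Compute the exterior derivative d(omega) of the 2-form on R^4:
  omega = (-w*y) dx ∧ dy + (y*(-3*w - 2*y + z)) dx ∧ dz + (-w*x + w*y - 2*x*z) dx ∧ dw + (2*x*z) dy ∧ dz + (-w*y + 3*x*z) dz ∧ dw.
d(omega) = (-w - y) dx ∧ dy ∧ dw + (3*w + 4*y + z) dx ∧ dy ∧ dz + (2*x - 3*y + 3*z) dx ∧ dz ∧ dw + (-w) dy ∧ dz ∧ dw

For a 2-form omega = sum_{i<j} g_{ij} dx_i ∧ dx_j, the exterior derivative is
  d(omega) = sum_{i<j} d(g_{ij}) ∧ dx_i ∧ dx_j = sum_{i<j, k} (∂g_{ij}/∂x_k) dx_k ∧ dx_i ∧ dx_j.
Expand each term, using dx_k ∧ dx_i ∧ dx_j = sgn(permutation) dx_{(a)} ∧ dx_{(b)} ∧ dx_{(c)} with (a < b < c) sorted:
  d(-w*y) includes (∂/∂w)(-w*y) dw = (-y) dw, which multiplied by dx ∧ dy gives (-y) dx ∧ dy ∧ dw
  d(y*(-3*w - 2*y + z)) includes (∂/∂y)(y*(-3*w - 2*y + z)) dy = (-3*w - 4*y + z) dy, which multiplied by dx ∧ dz gives (3*w + 4*y - z) dx ∧ dy ∧ dz
  d(y*(-3*w - 2*y + z)) includes (∂/∂w)(y*(-3*w - 2*y + z)) dw = (-3*y) dw, which multiplied by dx ∧ dz gives (-3*y) dx ∧ dz ∧ dw
  d(-w*x + w*y - 2*x*z) includes (∂/∂y)(-w*x + w*y - 2*x*z) dy = (w) dy, which multiplied by dx ∧ dw gives (-w) dx ∧ dy ∧ dw
  d(-w*x + w*y - 2*x*z) includes (∂/∂z)(-w*x + w*y - 2*x*z) dz = (-2*x) dz, which multiplied by dx ∧ dw gives (2*x) dx ∧ dz ∧ dw
  d(2*x*z) includes (∂/∂x)(2*x*z) dx = (2*z) dx, which multiplied by dy ∧ dz gives (2*z) dx ∧ dy ∧ dz
  d(-w*y + 3*x*z) includes (∂/∂x)(-w*y + 3*x*z) dx = (3*z) dx, which multiplied by dz ∧ dw gives (3*z) dx ∧ dz ∧ dw
  d(-w*y + 3*x*z) includes (∂/∂y)(-w*y + 3*x*z) dy = (-w) dy, which multiplied by dz ∧ dw gives (-w) dy ∧ dz ∧ dw
Collecting like 3-forms: d(omega) = (-w - y) dx ∧ dy ∧ dw + (3*w + 4*y + z) dx ∧ dy ∧ dz + (2*x - 3*y + 3*z) dx ∧ dz ∧ dw + (-w) dy ∧ dz ∧ dw.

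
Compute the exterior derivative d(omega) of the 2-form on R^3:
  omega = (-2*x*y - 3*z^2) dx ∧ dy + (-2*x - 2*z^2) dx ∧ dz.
d(omega) = (-6*z) dx ∧ dy ∧ dz

For a 2-form omega = sum_{i<j} g_{ij} dx_i ∧ dx_j, the exterior derivative is
  d(omega) = sum_{i<j} d(g_{ij}) ∧ dx_i ∧ dx_j = sum_{i<j, k} (∂g_{ij}/∂x_k) dx_k ∧ dx_i ∧ dx_j.
Expand each term, using dx_k ∧ dx_i ∧ dx_j = sgn(permutation) dx_{(a)} ∧ dx_{(b)} ∧ dx_{(c)} with (a < b < c) sorted:
  d(-2*x*y - 3*z^2) includes (∂/∂z)(-2*x*y - 3*z^2) dz = (-6*z) dz, which multiplied by dx ∧ dy gives (-6*z) dx ∧ dy ∧ dz
Collecting like 3-forms: d(omega) = (-6*z) dx ∧ dy ∧ dz.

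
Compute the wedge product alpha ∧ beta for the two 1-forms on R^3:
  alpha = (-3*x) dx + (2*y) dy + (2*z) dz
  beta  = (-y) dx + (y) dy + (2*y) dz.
alpha ∧ beta = (y*(-3*x + 2*y)) dx ∧ dy + (2*y*(-3*x + z)) dx ∧ dz + (2*y*(2*y - z)) dy ∧ dz

Distribute the wedge, using dx_i ∧ dx_j = -dx_j ∧ dx_i and dx_i ∧ dx_i = 0. For each pair (i, j) with i < j, the coefficient of dx_i ∧ dx_j in alpha ∧ beta is (alpha_i * beta_j - alpha_j * beta_i). Collecting: alpha ∧ beta = (y*(-3*x + 2*y)) dx ∧ dy + (2*y*(-3*x + z)) dx ∧ dz + (2*y*(2*y - z)) dy ∧ dz.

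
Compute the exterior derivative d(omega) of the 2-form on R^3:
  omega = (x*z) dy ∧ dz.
d(omega) = (z) dx ∧ dy ∧ dz

For a 2-form omega = sum_{i<j} g_{ij} dx_i ∧ dx_j, the exterior derivative is
  d(omega) = sum_{i<j} d(g_{ij}) ∧ dx_i ∧ dx_j = sum_{i<j, k} (∂g_{ij}/∂x_k) dx_k ∧ dx_i ∧ dx_j.
Expand each term, using dx_k ∧ dx_i ∧ dx_j = sgn(permutation) dx_{(a)} ∧ dx_{(b)} ∧ dx_{(c)} with (a < b < c) sorted:
  d(x*z) includes (∂/∂x)(x*z) dx = (z) dx, which multiplied by dy ∧ dz gives (z) dx ∧ dy ∧ dz
Collecting like 3-forms: d(omega) = (z) dx ∧ dy ∧ dz.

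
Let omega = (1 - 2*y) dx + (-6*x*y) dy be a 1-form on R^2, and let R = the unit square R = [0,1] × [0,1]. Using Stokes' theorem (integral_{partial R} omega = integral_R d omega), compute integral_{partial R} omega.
integral_(partial R) omega = -1

Stokes: integral_partial_R omega = integral_R d omega with d omega = (∂Q/∂x - ∂P/∂y) dx ∧ dy.
  ∂Q/∂x = -6*y
  ∂P/∂y = -2
  integrand = ∂Q/∂x - ∂P/∂y = 2 - 6*y.
Integrating over R: integral_0^1 integral_0^1 (2 - 6*y) dx dy = -1.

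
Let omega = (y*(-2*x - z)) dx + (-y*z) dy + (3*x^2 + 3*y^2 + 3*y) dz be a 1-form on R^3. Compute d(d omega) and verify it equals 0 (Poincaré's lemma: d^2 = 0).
d(d omega) = 0

Step 1: d omega = sum_{i<j} (∂f_j/∂x_i - ∂f_i/∂x_j) dx_i ∧ dx_j:
  coeff of dx ∧ dy: 2*x + z
  coeff of dx ∧ dz: 6*x + y
  coeff of dy ∧ dz: 7*y + 3
Step 2: Apply d again to each 2-form coefficient. The only possible 3-form in R^3 is dx ∧ dy ∧ dz, with coefficient
  ∂(coeff of dy∧dz)/∂x - ∂(coeff of dx∧dz)/∂y + ∂(coeff of dx∧dy)/∂z
  = ∂/∂x (7*y + 3) - ∂/∂y (6*x + y) + ∂/∂z (2*x + z).
Each of these terms simplifies to sums of mixed partials that cancel in pairs. The result is 0 (by equality of mixed partials for smooth functions — Schwarz / Clairaut).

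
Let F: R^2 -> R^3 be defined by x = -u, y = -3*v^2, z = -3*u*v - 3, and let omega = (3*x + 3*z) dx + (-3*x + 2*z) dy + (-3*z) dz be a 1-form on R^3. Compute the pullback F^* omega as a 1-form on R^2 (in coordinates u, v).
F^* omega = (-27*u*v^2 + 9*u*v + 3*u - 27*v + 9) du + (-27*u^2*v + 36*u*v^2 - 18*u*v - 27*u + 36*v) dv

Using F^*(f dg) = (f ∘ F) d(g ∘ F), substitute each coordinate x_i by F_i(u, v) in f_i, and replace dx_i by d F_i = (∂F_i/∂u) du + (∂F_i/∂v) dv.
  For the x component: f_1(F) = -9*u*v - 3*u - 9; d F_1 = (-1) du + (0) dv
  For the y component: f_2(F) = -6*u*v + 3*u - 6; d F_2 = (0) du + (-6*v) dv
  For the z component: f_3(F) = 9*u*v + 9; d F_3 = (-3*v) du + (-3*u) dv
Combining and collecting du, dv coefficients:
  coeff of du: -27*u*v^2 + 9*u*v + 3*u - 27*v + 9
  coeff of dv: -27*u^2*v + 36*u*v^2 - 18*u*v - 27*u + 36*v
F^* omega = (-27*u*v^2 + 9*u*v + 3*u - 27*v + 9) du + (-27*u^2*v + 36*u*v^2 - 18*u*v - 27*u + 36*v) dv.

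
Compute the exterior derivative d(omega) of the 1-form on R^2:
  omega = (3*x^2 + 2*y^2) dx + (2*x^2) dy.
d(omega) = (4*x - 4*y) dx ∧ dy

For a 1-form omega = sum_i f_i dx_i, the exterior derivative is
  d(omega) = sum_{i < j} (∂f_j/∂x_i - ∂f_i/∂x_j) dx_i ∧ dx_j.
  coefficient of dx ∧ dy: ∂f_2/∂x - ∂f_1/∂y = ∂(2*x^2)/∂x - ∂(3*x^2 + 2*y^2)/∂y = 4*x - 4*y
Assembling: d(omega) = (4*x - 4*y) dx ∧ dy.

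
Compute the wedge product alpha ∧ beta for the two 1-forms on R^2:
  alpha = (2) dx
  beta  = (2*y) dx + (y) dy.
alpha ∧ beta = (2*y) dx ∧ dy

Distribute the wedge, using dx_i ∧ dx_j = -dx_j ∧ dx_i and dx_i ∧ dx_i = 0. For each pair (i, j) with i < j, the coefficient of dx_i ∧ dx_j in alpha ∧ beta is (alpha_i * beta_j - alpha_j * beta_i). Collecting: alpha ∧ beta = (2*y) dx ∧ dy.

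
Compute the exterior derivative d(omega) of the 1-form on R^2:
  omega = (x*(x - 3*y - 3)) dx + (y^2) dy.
d(omega) = (3*x) dx ∧ dy

For a 1-form omega = sum_i f_i dx_i, the exterior derivative is
  d(omega) = sum_{i < j} (∂f_j/∂x_i - ∂f_i/∂x_j) dx_i ∧ dx_j.
  coefficient of dx ∧ dy: ∂f_2/∂x - ∂f_1/∂y = ∂(y^2)/∂x - ∂(x*(x - 3*y - 3))/∂y = 3*x
Assembling: d(omega) = (3*x) dx ∧ dy.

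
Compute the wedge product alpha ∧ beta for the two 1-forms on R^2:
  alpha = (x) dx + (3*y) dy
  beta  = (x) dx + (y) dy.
alpha ∧ beta = (-2*x*y) dx ∧ dy

Distribute the wedge, using dx_i ∧ dx_j = -dx_j ∧ dx_i and dx_i ∧ dx_i = 0. For each pair (i, j) with i < j, the coefficient of dx_i ∧ dx_j in alpha ∧ beta is (alpha_i * beta_j - alpha_j * beta_i). Collecting: alpha ∧ beta = (-2*x*y) dx ∧ dy.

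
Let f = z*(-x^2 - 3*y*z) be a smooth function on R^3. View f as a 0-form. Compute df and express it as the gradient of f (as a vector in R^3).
df = (-2*x*z) dx + (-3*z^2) dy + (-x^2 - 6*y*z) dz; grad f = (-2*x*z, -3*z^2, -x^2 - 6*y*z)

For a 0-form f, d f = (∂f/∂x) dx + (∂f/∂y) dy + (∂f/∂z) dz. The components of the vector representation are exactly the entries of grad f in Cartesian coordinates:
  ∂f/∂x = -2*x*z
  ∂f/∂y = -3*z^2
  ∂f/∂z = -x^2 - 6*y*z.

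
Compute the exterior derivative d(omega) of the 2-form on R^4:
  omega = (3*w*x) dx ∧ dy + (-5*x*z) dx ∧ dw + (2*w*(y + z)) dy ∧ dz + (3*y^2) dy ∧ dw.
d(omega) = (3*x) dx ∧ dy ∧ dw + (5*x) dx ∧ dz ∧ dw + (2*y + 2*z) dy ∧ dz ∧ dw

For a 2-form omega = sum_{i<j} g_{ij} dx_i ∧ dx_j, the exterior derivative is
  d(omega) = sum_{i<j} d(g_{ij}) ∧ dx_i ∧ dx_j = sum_{i<j, k} (∂g_{ij}/∂x_k) dx_k ∧ dx_i ∧ dx_j.
Expand each term, using dx_k ∧ dx_i ∧ dx_j = sgn(permutation) dx_{(a)} ∧ dx_{(b)} ∧ dx_{(c)} with (a < b < c) sorted:
  d(3*w*x) includes (∂/∂w)(3*w*x) dw = (3*x) dw, which multiplied by dx ∧ dy gives (3*x) dx ∧ dy ∧ dw
  d(-5*x*z) includes (∂/∂z)(-5*x*z) dz = (-5*x) dz, which multiplied by dx ∧ dw gives (5*x) dx ∧ dz ∧ dw
  d(2*w*(y + z)) includes (∂/∂w)(2*w*(y + z)) dw = (2*y + 2*z) dw, which multiplied by dy ∧ dz gives (2*y + 2*z) dy ∧ dz ∧ dw
Collecting like 3-forms: d(omega) = (3*x) dx ∧ dy ∧ dw + (5*x) dx ∧ dz ∧ dw + (2*y + 2*z) dy ∧ dz ∧ dw.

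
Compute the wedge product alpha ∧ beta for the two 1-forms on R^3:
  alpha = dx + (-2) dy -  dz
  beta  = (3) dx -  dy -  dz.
alpha ∧ beta = (5) dx ∧ dy + (2) dx ∧ dz + (1) dy ∧ dz

Distribute the wedge, using dx_i ∧ dx_j = -dx_j ∧ dx_i and dx_i ∧ dx_i = 0. For each pair (i, j) with i < j, the coefficient of dx_i ∧ dx_j in alpha ∧ beta is (alpha_i * beta_j - alpha_j * beta_i). Collecting: alpha ∧ beta = (5) dx ∧ dy + (2) dx ∧ dz + (1) dy ∧ dz.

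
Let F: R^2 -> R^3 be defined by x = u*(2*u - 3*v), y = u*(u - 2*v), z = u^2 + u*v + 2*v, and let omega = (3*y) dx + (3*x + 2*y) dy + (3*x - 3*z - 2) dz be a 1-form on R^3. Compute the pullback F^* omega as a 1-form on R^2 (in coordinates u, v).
F^* omega = (34*u^3 - 96*u^2*v + 32*u*v^2 - 12*u*v - 4*u - 6*v^2 - 2*v) du + (-22*u^3 + 32*u^2*v + 6*u^2 - 30*u*v - 2*u - 12*v - 4) dv

Using F^*(f dg) = (f ∘ F) d(g ∘ F), substitute each coordinate x_i by F_i(u, v) in f_i, and replace dx_i by d F_i = (∂F_i/∂u) du + (∂F_i/∂v) dv.
  For the x component: f_1(F) = 3*u*(u - 2*v); d F_1 = (4*u - 3*v) du + (-3*u) dv
  For the y component: f_2(F) = u*(8*u - 13*v); d F_2 = (2*u - 2*v) du + (-2*u) dv
  For the z component: f_3(F) = 3*u^2 - 12*u*v - 6*v - 2; d F_3 = (2*u + v) du + (u + 2) dv
Combining and collecting du, dv coefficients:
  coeff of du: 34*u^3 - 96*u^2*v + 32*u*v^2 - 12*u*v - 4*u - 6*v^2 - 2*v
  coeff of dv: -22*u^3 + 32*u^2*v + 6*u^2 - 30*u*v - 2*u - 12*v - 4
F^* omega = (34*u^3 - 96*u^2*v + 32*u*v^2 - 12*u*v - 4*u - 6*v^2 - 2*v) du + (-22*u^3 + 32*u^2*v + 6*u^2 - 30*u*v - 2*u - 12*v - 4) dv.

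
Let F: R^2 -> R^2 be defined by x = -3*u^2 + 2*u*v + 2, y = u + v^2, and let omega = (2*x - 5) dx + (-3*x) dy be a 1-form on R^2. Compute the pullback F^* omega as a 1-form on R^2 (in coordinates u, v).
F^* omega = (36*u^3 - 36*u^2*v + 9*u^2 + 8*u*v^2 - 6*u*v + 6*u - 2*v - 6) du + (-12*u^3 + 26*u^2*v - 12*u*v^2 - 2*u - 12*v) dv

Using F^*(f dg) = (f ∘ F) d(g ∘ F), substitute each coordinate x_i by F_i(u, v) in f_i, and replace dx_i by d F_i = (∂F_i/∂u) du + (∂F_i/∂v) dv.
  For the x component: f_1(F) = -6*u^2 + 4*u*v - 1; d F_1 = (-6*u + 2*v) du + (2*u) dv
  For the y component: f_2(F) = 9*u^2 - 6*u*v - 6; d F_2 = (1) du + (2*v) dv
Combining and collecting du, dv coefficients:
  coeff of du: 36*u^3 - 36*u^2*v + 9*u^2 + 8*u*v^2 - 6*u*v + 6*u - 2*v - 6
  coeff of dv: -12*u^3 + 26*u^2*v - 12*u*v^2 - 2*u - 12*v
F^* omega = (36*u^3 - 36*u^2*v + 9*u^2 + 8*u*v^2 - 6*u*v + 6*u - 2*v - 6) du + (-12*u^3 + 26*u^2*v - 12*u*v^2 - 2*u - 12*v) dv.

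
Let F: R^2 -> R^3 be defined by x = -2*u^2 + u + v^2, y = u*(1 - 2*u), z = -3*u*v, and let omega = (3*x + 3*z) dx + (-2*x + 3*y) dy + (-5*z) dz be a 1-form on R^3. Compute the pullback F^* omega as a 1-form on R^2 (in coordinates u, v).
F^* omega = (32*u^3 + 36*u^2*v - 24*u^2 - 49*u*v^2 - 9*u*v + 4*u + v^2) du + (3*v*(-19*u^2 - 6*u*v + 2*u + 2*v^2)) dv

Using F^*(f dg) = (f ∘ F) d(g ∘ F), substitute each coordinate x_i by F_i(u, v) in f_i, and replace dx_i by d F_i = (∂F_i/∂u) du + (∂F_i/∂v) dv.
  For the x component: f_1(F) = -6*u^2 - 9*u*v + 3*u + 3*v^2; d F_1 = (1 - 4*u) du + (2*v) dv
  For the y component: f_2(F) = -2*u^2 + u - 2*v^2; d F_2 = (1 - 4*u) du + (0) dv
  For the z component: f_3(F) = 15*u*v; d F_3 = (-3*v) du + (-3*u) dv
Combining and collecting du, dv coefficients:
  coeff of du: 32*u^3 + 36*u^2*v - 24*u^2 - 49*u*v^2 - 9*u*v + 4*u + v^2
  coeff of dv: 3*v*(-19*u^2 - 6*u*v + 2*u + 2*v^2)
F^* omega = (32*u^3 + 36*u^2*v - 24*u^2 - 49*u*v^2 - 9*u*v + 4*u + v^2) du + (3*v*(-19*u^2 - 6*u*v + 2*u + 2*v^2)) dv.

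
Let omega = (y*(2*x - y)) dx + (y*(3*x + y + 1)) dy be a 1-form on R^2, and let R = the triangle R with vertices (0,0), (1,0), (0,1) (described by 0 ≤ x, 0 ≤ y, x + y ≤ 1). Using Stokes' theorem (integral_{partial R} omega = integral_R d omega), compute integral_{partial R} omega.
integral_(partial R) omega = 1/2

Stokes: integral_partial_R omega = integral_R d omega with d omega = (∂Q/∂x - ∂P/∂y) dx ∧ dy.
  ∂Q/∂x = 3*y
  ∂P/∂y = 2*x - 2*y
  integrand = ∂Q/∂x - ∂P/∂y = -2*x + 5*y.
Integrating over R: integral_0^1 integral_0^{1-x} (-2*x + 5*y) dy dx = 1/2.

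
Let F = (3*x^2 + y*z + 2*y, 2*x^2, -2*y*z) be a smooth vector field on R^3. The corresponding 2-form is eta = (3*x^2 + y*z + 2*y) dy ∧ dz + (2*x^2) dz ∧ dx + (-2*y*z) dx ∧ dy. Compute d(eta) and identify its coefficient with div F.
d(eta) = (6*x - 2*y) dx ∧ dy ∧ dz; div F = 6*x - 2*y

For a 2-form in R^3 of the form above, applying d gives a 3-form with coefficient ∂P/∂x + ∂Q/∂y + ∂R/∂z:
  ∂P/∂x = 6*x
  ∂Q/∂y = 0
  ∂R/∂z = -2*y
Sum = 6*x - 2*y, which is exactly div F.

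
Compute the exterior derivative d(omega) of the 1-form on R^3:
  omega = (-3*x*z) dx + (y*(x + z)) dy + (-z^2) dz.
d(omega) = (y) dx ∧ dy + (3*x) dx ∧ dz + (-y) dy ∧ dz

For a 1-form omega = sum_i f_i dx_i, the exterior derivative is
  d(omega) = sum_{i < j} (∂f_j/∂x_i - ∂f_i/∂x_j) dx_i ∧ dx_j.
  coefficient of dx ∧ dy: ∂f_2/∂x - ∂f_1/∂y = ∂(y*(x + z))/∂x - ∂(-3*x*z)/∂y = y
  coefficient of dx ∧ dz: ∂f_3/∂x - ∂f_1/∂z = ∂(-z^2)/∂x - ∂(-3*x*z)/∂z = 3*x
  coefficient of dy ∧ dz: ∂f_3/∂y - ∂f_2/∂z = ∂(-z^2)/∂y - ∂(y*(x + z))/∂z = -y
Assembling: d(omega) = (y) dx ∧ dy + (3*x) dx ∧ dz + (-y) dy ∧ dz.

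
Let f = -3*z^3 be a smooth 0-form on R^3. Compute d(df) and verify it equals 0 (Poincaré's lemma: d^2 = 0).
d(df) = 0

Step 1: df = sum_i (∂f/∂x_i) dx_i = (0) dx + (0) dy + (-9*z^2) dz.
Step 2: Apply d again. Using the 1-form formula, the coefficient of dx ∧ dy in d(df) is ∂^2 f/∂x ∂y - ∂^2 f/∂y ∂x = (0) - (0) = 0 (equality of mixed partials for smooth f).
Similarly for dx ∧ dz and dy ∧ dz — all coefficients vanish. So d(df) = 0.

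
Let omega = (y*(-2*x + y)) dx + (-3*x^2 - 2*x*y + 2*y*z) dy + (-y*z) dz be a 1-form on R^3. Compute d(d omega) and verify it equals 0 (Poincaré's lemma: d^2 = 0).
d(d omega) = 0

Step 1: d omega = sum_{i<j} (∂f_j/∂x_i - ∂f_i/∂x_j) dx_i ∧ dx_j:
  coeff of dx ∧ dy: -4*x - 4*y
  coeff of dx ∧ dz: 0
  coeff of dy ∧ dz: -2*y - z
Step 2: Apply d again to each 2-form coefficient. The only possible 3-form in R^3 is dx ∧ dy ∧ dz, with coefficient
  ∂(coeff of dy∧dz)/∂x - ∂(coeff of dx∧dz)/∂y + ∂(coeff of dx∧dy)/∂z
  = ∂/∂x (-2*y - z) - ∂/∂y (0) + ∂/∂z (-4*x - 4*y).
Each of these terms simplifies to sums of mixed partials that cancel in pairs. The result is 0 (by equality of mixed partials for smooth functions — Schwarz / Clairaut).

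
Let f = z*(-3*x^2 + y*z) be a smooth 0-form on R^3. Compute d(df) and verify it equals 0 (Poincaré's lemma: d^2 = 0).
d(df) = 0

Step 1: df = sum_i (∂f/∂x_i) dx_i = (-6*x*z) dx + (z^2) dy + (-3*x^2 + 2*y*z) dz.
Step 2: Apply d again. Using the 1-form formula, the coefficient of dx ∧ dy in d(df) is ∂^2 f/∂x ∂y - ∂^2 f/∂y ∂x = (0) - (0) = 0 (equality of mixed partials for smooth f).
Similarly for dx ∧ dz and dy ∧ dz — all coefficients vanish. So d(df) = 0.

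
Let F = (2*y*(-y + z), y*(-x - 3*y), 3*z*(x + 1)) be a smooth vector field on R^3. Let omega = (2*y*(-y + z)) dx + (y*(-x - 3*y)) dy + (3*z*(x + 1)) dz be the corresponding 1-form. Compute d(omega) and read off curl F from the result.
d(omega) = (0) dy ∧ dz + (2*y - 3*z) dz ∧ dx + (3*y - 2*z) dx ∧ dy; curl F = (0, 2*y - 3*z, 3*y - 2*z)

d omega = sum_{i<j} (∂f_j/∂x_i - ∂f_i/∂x_j) dx_i ∧ dx_j. Under the identification (dy ∧ dz, dz ∧ dx, dx ∧ dy) ↔ (e_x, e_y, e_z), the coefficients are exactly the components of curl F. Compute:
  ∂R/∂y - ∂Q/∂z = (0) - (0) = 0
  ∂P/∂z - ∂R/∂x = (2*y) - (3*z) = 2*y - 3*z
  ∂Q/∂x - ∂P/∂y = (-y) - (-4*y + 2*z) = 3*y - 2*z.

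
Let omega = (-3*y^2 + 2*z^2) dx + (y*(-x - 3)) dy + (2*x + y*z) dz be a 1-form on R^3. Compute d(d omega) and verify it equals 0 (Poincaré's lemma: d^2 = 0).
d(d omega) = 0

Step 1: d omega = sum_{i<j} (∂f_j/∂x_i - ∂f_i/∂x_j) dx_i ∧ dx_j:
  coeff of dx ∧ dy: 5*y
  coeff of dx ∧ dz: 2 - 4*z
  coeff of dy ∧ dz: z
Step 2: Apply d again to each 2-form coefficient. The only possible 3-form in R^3 is dx ∧ dy ∧ dz, with coefficient
  ∂(coeff of dy∧dz)/∂x - ∂(coeff of dx∧dz)/∂y + ∂(coeff of dx∧dy)/∂z
  = ∂/∂x (z) - ∂/∂y (2 - 4*z) + ∂/∂z (5*y).
Each of these terms simplifies to sums of mixed partials that cancel in pairs. The result is 0 (by equality of mixed partials for smooth functions — Schwarz / Clairaut).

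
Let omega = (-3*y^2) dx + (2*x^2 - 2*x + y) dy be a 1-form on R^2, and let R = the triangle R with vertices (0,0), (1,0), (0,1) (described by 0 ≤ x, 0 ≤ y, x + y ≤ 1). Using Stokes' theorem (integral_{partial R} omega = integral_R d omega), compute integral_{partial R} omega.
integral_(partial R) omega = 2/3

Stokes: integral_partial_R omega = integral_R d omega with d omega = (∂Q/∂x - ∂P/∂y) dx ∧ dy.
  ∂Q/∂x = 4*x - 2
  ∂P/∂y = -6*y
  integrand = ∂Q/∂x - ∂P/∂y = 4*x + 6*y - 2.
Integrating over R: integral_0^1 integral_0^{1-x} (4*x + 6*y - 2) dy dx = 2/3.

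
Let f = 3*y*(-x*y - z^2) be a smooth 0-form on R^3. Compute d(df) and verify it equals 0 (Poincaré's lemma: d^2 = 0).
d(df) = 0

Step 1: df = sum_i (∂f/∂x_i) dx_i = (-3*y^2) dx + (-6*x*y - 3*z^2) dy + (-6*y*z) dz.
Step 2: Apply d again. Using the 1-form formula, the coefficient of dx ∧ dy in d(df) is ∂^2 f/∂x ∂y - ∂^2 f/∂y ∂x = (-6*y) - (-6*y) = 0 (equality of mixed partials for smooth f).
Similarly for dx ∧ dz and dy ∧ dz — all coefficients vanish. So d(df) = 0.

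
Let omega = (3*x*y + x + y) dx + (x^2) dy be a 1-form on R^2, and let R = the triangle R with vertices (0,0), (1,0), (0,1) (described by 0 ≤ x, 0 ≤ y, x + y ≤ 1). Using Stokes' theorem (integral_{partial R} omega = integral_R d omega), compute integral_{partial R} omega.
integral_(partial R) omega = -2/3

Stokes: integral_partial_R omega = integral_R d omega with d omega = (∂Q/∂x - ∂P/∂y) dx ∧ dy.
  ∂Q/∂x = 2*x
  ∂P/∂y = 3*x + 1
  integrand = ∂Q/∂x - ∂P/∂y = -x - 1.
Integrating over R: integral_0^1 integral_0^{1-x} (-x - 1) dy dx = -2/3.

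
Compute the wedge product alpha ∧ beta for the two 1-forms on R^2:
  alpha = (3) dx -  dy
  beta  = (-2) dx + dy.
alpha ∧ beta = (1) dx ∧ dy

Distribute the wedge, using dx_i ∧ dx_j = -dx_j ∧ dx_i and dx_i ∧ dx_i = 0. For each pair (i, j) with i < j, the coefficient of dx_i ∧ dx_j in alpha ∧ beta is (alpha_i * beta_j - alpha_j * beta_i). Collecting: alpha ∧ beta = (1) dx ∧ dy.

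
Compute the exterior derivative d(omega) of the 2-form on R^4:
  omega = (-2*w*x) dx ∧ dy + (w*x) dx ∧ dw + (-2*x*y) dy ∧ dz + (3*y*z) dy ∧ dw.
d(omega) = (-2*x) dx ∧ dy ∧ dw + (-2*y) dx ∧ dy ∧ dz + (-3*y) dy ∧ dz ∧ dw

For a 2-form omega = sum_{i<j} g_{ij} dx_i ∧ dx_j, the exterior derivative is
  d(omega) = sum_{i<j} d(g_{ij}) ∧ dx_i ∧ dx_j = sum_{i<j, k} (∂g_{ij}/∂x_k) dx_k ∧ dx_i ∧ dx_j.
Expand each term, using dx_k ∧ dx_i ∧ dx_j = sgn(permutation) dx_{(a)} ∧ dx_{(b)} ∧ dx_{(c)} with (a < b < c) sorted:
  d(-2*w*x) includes (∂/∂w)(-2*w*x) dw = (-2*x) dw, which multiplied by dx ∧ dy gives (-2*x) dx ∧ dy ∧ dw
  d(-2*x*y) includes (∂/∂x)(-2*x*y) dx = (-2*y) dx, which multiplied by dy ∧ dz gives (-2*y) dx ∧ dy ∧ dz
  d(3*y*z) includes (∂/∂z)(3*y*z) dz = (3*y) dz, which multiplied by dy ∧ dw gives (-3*y) dy ∧ dz ∧ dw
Collecting like 3-forms: d(omega) = (-2*x) dx ∧ dy ∧ dw + (-2*y) dx ∧ dy ∧ dz + (-3*y) dy ∧ dz ∧ dw.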